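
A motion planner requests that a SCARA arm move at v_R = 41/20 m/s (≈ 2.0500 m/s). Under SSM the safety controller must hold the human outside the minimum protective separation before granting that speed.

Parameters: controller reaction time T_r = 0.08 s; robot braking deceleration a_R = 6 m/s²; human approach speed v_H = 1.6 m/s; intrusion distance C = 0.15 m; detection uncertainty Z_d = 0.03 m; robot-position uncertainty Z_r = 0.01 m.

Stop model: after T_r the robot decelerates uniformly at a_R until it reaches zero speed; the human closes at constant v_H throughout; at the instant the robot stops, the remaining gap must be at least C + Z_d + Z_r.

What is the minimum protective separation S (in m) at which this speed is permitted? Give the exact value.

braking lasts T_s = (41/20)/6 = 0.3417 s
robot in T_r: 2.0500·0.0800 = 0.1640 m
braking distance = 2.0500²/(2·6.0000) = 0.3502 m
human over T_r+T_s: 1.6000·(0.0800+0.3417) = 0.6747 m
margins: 0.1500+0.0300+0.0100 = 0.1900 m
S_min ≈ 0.1640+0.3502+0.6747+0.1900  ⇒  S_min = 11031/8000 m

S_min = 11031/8000 m = 1.3789 m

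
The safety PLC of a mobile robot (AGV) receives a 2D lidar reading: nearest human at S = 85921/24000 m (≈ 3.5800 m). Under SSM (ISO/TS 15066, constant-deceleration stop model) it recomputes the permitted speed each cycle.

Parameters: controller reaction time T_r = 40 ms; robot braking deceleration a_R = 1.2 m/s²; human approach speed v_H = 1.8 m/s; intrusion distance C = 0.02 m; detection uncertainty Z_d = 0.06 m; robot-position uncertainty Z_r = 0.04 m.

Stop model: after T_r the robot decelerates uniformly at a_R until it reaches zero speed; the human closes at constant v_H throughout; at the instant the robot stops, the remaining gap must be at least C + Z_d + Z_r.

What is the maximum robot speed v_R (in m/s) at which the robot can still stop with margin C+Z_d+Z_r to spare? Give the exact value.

at the boundary: (5/12)·v² + (77/50)·v + (-81313/24000) = 0
  disc = (77/50)² − 4·(5/12)·(-81313/24000) = 2886601/360000 ; √disc = 1699/600
  v_R = (−(77/50) + 1699/600) / (2·(5/12)) = 31/20 m/s
check:
stop time T_s = (31/20)/(6/5) = 1.2917 s
reaction-phase robot travel = 1.5500·0.0400 = 0.0620 m
braking distance = 1.5500²/(2·1.2000) = 1.0010 m
human closes 1.8000·1.3317 = 2.3970 m
C+Z_d+Z_r = 0.0200+0.0600+0.0400 = 0.1200 m
sum ≈ 0.0620+1.0010+2.3970+0.1200 ≈ 3.5800 m = S ✓

v_R_max = 31/20 m/s = 1.5500 m/s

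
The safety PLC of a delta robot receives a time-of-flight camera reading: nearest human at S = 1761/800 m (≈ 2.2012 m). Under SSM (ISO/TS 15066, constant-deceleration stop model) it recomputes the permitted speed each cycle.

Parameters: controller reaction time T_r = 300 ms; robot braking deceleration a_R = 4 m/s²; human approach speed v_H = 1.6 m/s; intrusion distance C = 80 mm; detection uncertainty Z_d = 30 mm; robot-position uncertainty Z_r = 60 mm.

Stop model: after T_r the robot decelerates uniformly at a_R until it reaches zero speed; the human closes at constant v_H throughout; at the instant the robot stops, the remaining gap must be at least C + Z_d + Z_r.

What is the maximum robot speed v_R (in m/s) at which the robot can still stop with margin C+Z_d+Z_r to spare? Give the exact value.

v_R_max = 17/10 m/s = 1.7000 m/s

collect terms ⇒ (1/8)·v_R² + (7/10)·v_R + (-1241/800) = 0
  disc = (7/10)² − 4·(1/8)·(-1241/800) = 81/64 ; √disc = 9/8
  v_R = (−(7/10) + 9/8) / (2·(1/8)) = 17/10 m/s
check:
stop time T_s = (17/10)/4 = 0.4250 s
reaction-phase robot travel = 1.7000·0.3000 = 0.5100 m
robot covers 1.7000·0.4250 − ½·4.0000·0.4250² = 0.3613 m while stopping
human closes 1.6000·0.7250 = 1.1600 m
residual clearance needed = 0.0800+0.0300+0.0600 = 0.1700 m
sum ≈ 0.5100+0.3613+1.1600+0.1700 ≈ 2.2012 m = S ✓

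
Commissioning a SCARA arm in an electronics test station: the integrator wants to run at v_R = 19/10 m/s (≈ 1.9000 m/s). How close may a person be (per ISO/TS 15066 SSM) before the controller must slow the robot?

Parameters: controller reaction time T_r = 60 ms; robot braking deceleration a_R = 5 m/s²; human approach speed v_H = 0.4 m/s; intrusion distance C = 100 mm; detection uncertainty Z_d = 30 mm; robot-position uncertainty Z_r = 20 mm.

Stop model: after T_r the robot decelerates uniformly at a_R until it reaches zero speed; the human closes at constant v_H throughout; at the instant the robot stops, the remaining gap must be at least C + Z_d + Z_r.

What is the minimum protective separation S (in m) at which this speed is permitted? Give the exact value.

stop time T_s = (19/10)/5 = 0.3800 s
robot in T_r: 1.9000·0.0600 = 0.1140 m
braking distance = 1.9000²/(2·5.0000) = 0.3610 m
human closes 0.4000·0.4400 = 0.1760 m
margins: 0.1000+0.0300+0.0200 = 0.1500 m
S_min ≈ 0.1140+0.3610+0.1760+0.1500  ⇒  S_min = 801/1000 m

S_min = 801/1000 m = 0.8010 m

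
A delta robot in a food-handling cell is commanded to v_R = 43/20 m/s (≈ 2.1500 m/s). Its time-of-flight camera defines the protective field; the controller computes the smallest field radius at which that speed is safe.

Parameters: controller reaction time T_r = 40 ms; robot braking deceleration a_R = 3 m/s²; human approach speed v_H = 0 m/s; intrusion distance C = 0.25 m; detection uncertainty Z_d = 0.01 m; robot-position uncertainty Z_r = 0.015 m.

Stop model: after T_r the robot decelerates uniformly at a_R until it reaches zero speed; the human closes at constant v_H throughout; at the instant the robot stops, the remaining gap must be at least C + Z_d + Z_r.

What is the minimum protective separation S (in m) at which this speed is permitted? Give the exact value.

S_min = 13577/12000 m = 1.1314 m

braking lasts T_s = (43/20)/3 = 0.7167 s
robot covers v_R·T_r = 2.1500·0.0400 = 0.0860 m before braking
robot covers 2.1500·0.7167 − ½·3.0000·0.7167² = 0.7704 m while stopping
human over T_r+T_s: 0.0000·(0.0400+0.7167) = 0.0000 m
residual clearance needed = 0.2500+0.0100+0.0150 = 0.2750 m
S_min ≈ 0.0860+0.7704+0.0000+0.2750  ⇒  S_min = 13577/12000 m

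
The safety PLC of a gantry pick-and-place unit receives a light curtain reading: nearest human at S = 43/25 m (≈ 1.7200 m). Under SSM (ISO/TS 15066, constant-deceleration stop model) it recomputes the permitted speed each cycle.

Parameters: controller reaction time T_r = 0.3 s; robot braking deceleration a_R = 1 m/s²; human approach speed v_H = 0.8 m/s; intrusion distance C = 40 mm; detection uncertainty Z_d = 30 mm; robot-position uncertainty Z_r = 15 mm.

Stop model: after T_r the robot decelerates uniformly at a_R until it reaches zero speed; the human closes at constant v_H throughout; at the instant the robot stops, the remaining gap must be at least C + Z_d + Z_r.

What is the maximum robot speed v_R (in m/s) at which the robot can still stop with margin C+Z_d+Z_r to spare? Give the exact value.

quadratic (1/2)·v² + (11/10)·v + (-279/200) = 0
  disc = (11/10)² − 4·(1/2)·(-279/200) = 4 ; √disc = 2
  v_R = (−(11/10) + 2) / (2·(1/2)) = 9/10 m/s
check:
braking lasts T_s = (9/10)/1 = 0.9000 s
reaction-phase robot travel = 0.9000·0.3000 = 0.2700 m
robot under decel: 0.9000²/(2·1.0000) = 0.4050 m
human closes 0.8000·1.2000 = 0.9600 m
margins: 0.0400+0.0300+0.0150 = 0.0850 m
sum ≈ 0.2700+0.4050+0.9600+0.0850 ≈ 1.7200 m = S ✓

v_R_max = 9/10 m/s = 0.9000 m/s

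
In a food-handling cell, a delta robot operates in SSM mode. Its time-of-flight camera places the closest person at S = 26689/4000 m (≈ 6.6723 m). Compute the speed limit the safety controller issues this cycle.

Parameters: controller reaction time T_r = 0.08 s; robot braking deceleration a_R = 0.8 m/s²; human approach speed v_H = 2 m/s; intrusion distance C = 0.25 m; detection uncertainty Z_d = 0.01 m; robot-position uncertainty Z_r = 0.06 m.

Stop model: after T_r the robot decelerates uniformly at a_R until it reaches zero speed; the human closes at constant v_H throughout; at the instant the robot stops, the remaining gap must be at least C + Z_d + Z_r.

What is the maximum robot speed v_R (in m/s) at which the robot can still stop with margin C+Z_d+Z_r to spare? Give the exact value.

at the boundary: (5/8)·v² + (129/50)·v + (-24769/4000) = 0
  disc = (129/50)² − 4·(5/8)·(-24769/4000) = 885481/40000 ; √disc = 941/200
  v_R = (−(129/50) + 941/200) / (2·(5/8)) = 17/10 m/s
check:
braking lasts T_s = (17/10)/(4/5) = 2.1250 s
reaction-phase robot travel = 1.7000·0.0800 = 0.1360 m
robot under decel: 1.7000²/(2·0.8000) = 1.8062 m
person approaches 2.0000·(0.0800+2.1250) = 4.4100 m
C+Z_d+Z_r = 0.2500+0.0100+0.0600 = 0.3200 m
sum ≈ 0.1360+1.8062+4.4100+0.3200 ≈ 6.6723 m = S ✓

v_R_max = 17/10 m/s = 1.7000 m/s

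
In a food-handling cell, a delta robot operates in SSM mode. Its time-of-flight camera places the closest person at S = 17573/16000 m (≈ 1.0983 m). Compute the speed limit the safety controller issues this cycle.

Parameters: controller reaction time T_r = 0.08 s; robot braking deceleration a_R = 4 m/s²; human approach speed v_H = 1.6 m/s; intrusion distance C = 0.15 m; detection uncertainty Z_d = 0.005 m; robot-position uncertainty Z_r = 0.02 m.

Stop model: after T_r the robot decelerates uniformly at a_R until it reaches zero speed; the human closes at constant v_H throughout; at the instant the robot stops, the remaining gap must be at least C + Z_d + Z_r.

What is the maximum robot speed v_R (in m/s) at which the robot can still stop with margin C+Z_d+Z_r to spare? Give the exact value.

v_R_max = 5/4 m/s = 1.2500 m/s

quadratic (1/8)·v² + (12/25)·v + (-509/640) = 0
  disc = (12/25)² − 4·(1/8)·(-509/640) = 100489/160000 ; √disc = 317/400
  v_R = (−(12/25) + 317/400) / (2·(1/8)) = 5/4 m/s
check:
braking lasts T_s = (5/4)/4 = 0.3125 s
robot in T_r: 1.2500·0.0800 = 0.1000 m
braking distance = 1.2500²/(2·4.0000) = 0.1953 m
human over T_r+T_s: 1.6000·(0.0800+0.3125) = 0.6280 m
C+Z_d+Z_r = 0.1500+0.0050+0.0200 = 0.1750 m
sum ≈ 0.1000+0.1953+0.6280+0.1750 ≈ 1.0983 m = S ✓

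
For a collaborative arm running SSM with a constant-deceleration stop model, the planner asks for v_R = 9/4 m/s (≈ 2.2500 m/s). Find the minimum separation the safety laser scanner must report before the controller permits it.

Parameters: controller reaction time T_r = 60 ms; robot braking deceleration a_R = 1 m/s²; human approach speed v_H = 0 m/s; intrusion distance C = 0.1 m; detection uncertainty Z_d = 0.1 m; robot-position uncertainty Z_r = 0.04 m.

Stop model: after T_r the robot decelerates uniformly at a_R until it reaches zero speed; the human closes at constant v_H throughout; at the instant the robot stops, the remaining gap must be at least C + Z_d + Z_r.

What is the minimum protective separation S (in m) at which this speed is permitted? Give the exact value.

S_min = 93/32 m = 2.9062 m

stop time T_s = (9/4)/1 = 2.2500 s
robot covers v_R·T_r = 2.2500·0.0600 = 0.1350 m before braking
braking distance = 2.2500²/(2·1.0000) = 2.5312 m
human closes 0.0000·2.3100 = 0.0000 m
C+Z_d+Z_r = 0.1000+0.1000+0.0400 = 0.2400 m
S_min ≈ 0.1350+2.5312+0.0000+0.2400  ⇒  S_min = 93/32 m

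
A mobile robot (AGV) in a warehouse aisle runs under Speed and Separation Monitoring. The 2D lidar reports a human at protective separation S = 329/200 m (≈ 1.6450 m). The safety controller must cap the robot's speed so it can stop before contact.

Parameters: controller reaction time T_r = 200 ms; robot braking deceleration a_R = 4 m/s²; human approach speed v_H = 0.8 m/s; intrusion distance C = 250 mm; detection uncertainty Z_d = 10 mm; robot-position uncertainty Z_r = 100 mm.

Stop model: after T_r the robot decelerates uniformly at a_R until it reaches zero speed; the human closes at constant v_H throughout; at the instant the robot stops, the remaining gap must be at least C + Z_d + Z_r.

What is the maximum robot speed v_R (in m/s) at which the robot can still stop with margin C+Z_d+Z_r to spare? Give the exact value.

collect terms ⇒ (1/8)·v_R² + (2/5)·v_R + (-9/8) = 0
  disc = (2/5)² − 4·(1/8)·(-9/8) = 289/400 ; √disc = 17/20
  v_R = (−(2/5) + 17/20) / (2·(1/8)) = 9/5 m/s
check:
T_s = v_R/a_R = (9/5)/4 = 0.4500 s
robot covers v_R·T_r = 1.8000·0.2000 = 0.3600 m before braking
robot covers 1.8000·0.4500 − ½·4.0000·0.4500² = 0.4050 m while stopping
person approaches 0.8000·(0.2000+0.4500) = 0.5200 m
C+Z_d+Z_r = 0.2500+0.0100+0.1000 = 0.3600 m
sum ≈ 0.3600+0.4050+0.5200+0.3600 ≈ 1.6450 m = S ✓

v_R_max = 9/5 m/s = 1.8000 m/s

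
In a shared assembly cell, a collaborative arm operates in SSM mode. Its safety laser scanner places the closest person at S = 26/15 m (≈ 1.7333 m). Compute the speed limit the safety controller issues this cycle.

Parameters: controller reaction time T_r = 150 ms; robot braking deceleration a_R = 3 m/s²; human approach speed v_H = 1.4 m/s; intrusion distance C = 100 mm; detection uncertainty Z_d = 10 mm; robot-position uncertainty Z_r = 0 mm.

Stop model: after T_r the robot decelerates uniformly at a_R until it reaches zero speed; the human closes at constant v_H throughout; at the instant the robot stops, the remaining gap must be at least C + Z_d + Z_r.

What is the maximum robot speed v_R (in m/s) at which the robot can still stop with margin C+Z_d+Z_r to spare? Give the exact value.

v_R_max = 8/5 m/s = 1.6000 m/s

collect terms ⇒ (1/6)·v_R² + (37/60)·v_R + (-106/75) = 0
  disc = (37/60)² − 4·(1/6)·(-106/75) = 529/400 ; √disc = 23/20
  v_R = (−(37/60) + 23/20) / (2·(1/6)) = 8/5 m/s
check:
T_s = v_R/a_R = (8/5)/3 = 0.5333 s
robot in T_r: 1.6000·0.1500 = 0.2400 m
robot covers 1.6000·0.5333 − ½·3.0000·0.5333² = 0.4267 m while stopping
human over T_r+T_s: 1.4000·(0.1500+0.5333) = 0.9567 m
C+Z_d+Z_r = 0.1000+0.0100+0.0000 = 0.1100 m
sum ≈ 0.2400+0.4267+0.9567+0.1100 ≈ 1.7333 m = S ✓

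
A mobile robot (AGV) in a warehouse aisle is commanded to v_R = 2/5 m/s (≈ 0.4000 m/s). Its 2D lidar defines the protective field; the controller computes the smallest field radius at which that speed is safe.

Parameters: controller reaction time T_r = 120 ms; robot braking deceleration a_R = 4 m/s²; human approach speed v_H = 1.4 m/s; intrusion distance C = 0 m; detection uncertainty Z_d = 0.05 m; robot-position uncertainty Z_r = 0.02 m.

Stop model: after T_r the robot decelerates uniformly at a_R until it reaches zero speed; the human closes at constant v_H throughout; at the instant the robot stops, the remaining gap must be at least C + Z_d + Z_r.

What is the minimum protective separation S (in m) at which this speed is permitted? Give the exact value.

stop time T_s = (2/5)/4 = 0.1000 s
robot covers v_R·T_r = 0.4000·0.1200 = 0.0480 m before braking
robot covers 0.4000·0.1000 − ½·4.0000·0.1000² = 0.0200 m while stopping
human closes 1.4000·0.2200 = 0.3080 m
residual clearance needed = 0.0000+0.0500+0.0200 = 0.0700 m
S_min ≈ 0.0480+0.0200+0.3080+0.0700  ⇒  S_min = 223/500 m

S_min = 223/500 m = 0.4460 m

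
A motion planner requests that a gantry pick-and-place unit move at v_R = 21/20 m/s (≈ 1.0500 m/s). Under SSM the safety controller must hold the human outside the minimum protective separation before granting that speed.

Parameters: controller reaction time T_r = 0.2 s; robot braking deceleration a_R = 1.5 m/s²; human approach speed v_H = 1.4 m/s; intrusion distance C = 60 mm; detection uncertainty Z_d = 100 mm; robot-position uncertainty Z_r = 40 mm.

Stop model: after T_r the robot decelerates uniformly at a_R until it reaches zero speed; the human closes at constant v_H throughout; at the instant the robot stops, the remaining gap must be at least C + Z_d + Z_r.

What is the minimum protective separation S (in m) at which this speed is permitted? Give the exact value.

stop time T_s = (21/20)/(3/2) = 0.7000 s
robot in T_r: 1.0500·0.2000 = 0.2100 m
robot under decel: 1.0500²/(2·1.5000) = 0.3675 m
human over T_r+T_s: 1.4000·(0.2000+0.7000) = 1.2600 m
C+Z_d+Z_r = 0.0600+0.1000+0.0400 = 0.2000 m
S_min ≈ 0.2100+0.3675+1.2600+0.2000  ⇒  S_min = 163/80 m

S_min = 163/80 m = 2.0375 m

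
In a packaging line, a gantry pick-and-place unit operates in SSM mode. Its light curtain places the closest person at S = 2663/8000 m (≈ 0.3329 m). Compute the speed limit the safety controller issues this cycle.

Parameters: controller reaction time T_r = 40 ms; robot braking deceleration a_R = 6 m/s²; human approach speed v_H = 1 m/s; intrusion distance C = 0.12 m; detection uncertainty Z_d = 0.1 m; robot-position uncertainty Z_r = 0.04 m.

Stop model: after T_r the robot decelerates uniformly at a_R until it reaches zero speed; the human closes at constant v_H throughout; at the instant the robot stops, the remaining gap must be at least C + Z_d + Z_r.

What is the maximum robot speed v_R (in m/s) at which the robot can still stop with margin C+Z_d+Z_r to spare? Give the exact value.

v_R_max = 3/20 m/s = 0.1500 m/s

collect terms ⇒ (1/12)·v_R² + (31/150)·v_R + (-263/8000) = 0
  disc = (31/150)² − 4·(1/12)·(-263/8000) = 19321/360000 ; √disc = 139/600
  v_R = (−(31/150) + 139/600) / (2·(1/12)) = 3/20 m/s
check:
stop time T_s = (3/20)/6 = 0.0250 s
robot covers v_R·T_r = 0.1500·0.0400 = 0.0060 m before braking
robot under decel: 0.1500²/(2·6.0000) = 0.0019 m
human over T_r+T_s: 1.0000·(0.0400+0.0250) = 0.0650 m
C+Z_d+Z_r = 0.1200+0.1000+0.0400 = 0.2600 m
sum ≈ 0.0060+0.0019+0.0650+0.2600 ≈ 0.3329 m = S ✓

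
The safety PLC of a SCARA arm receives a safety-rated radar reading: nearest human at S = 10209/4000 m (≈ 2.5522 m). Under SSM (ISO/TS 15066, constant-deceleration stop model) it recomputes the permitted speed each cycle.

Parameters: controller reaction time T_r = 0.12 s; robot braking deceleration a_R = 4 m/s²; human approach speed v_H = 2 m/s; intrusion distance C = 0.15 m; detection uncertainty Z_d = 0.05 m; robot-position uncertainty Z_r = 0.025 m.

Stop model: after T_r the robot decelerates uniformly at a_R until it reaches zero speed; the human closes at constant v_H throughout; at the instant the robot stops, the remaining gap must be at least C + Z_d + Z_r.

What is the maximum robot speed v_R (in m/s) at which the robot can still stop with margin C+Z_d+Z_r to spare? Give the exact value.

v_R_max = 23/10 m/s = 2.3000 m/s

collect terms ⇒ (1/8)·v_R² + (31/50)·v_R + (-8349/4000) = 0
  disc = (31/50)² − 4·(1/8)·(-8349/4000) = 57121/40000 ; √disc = 239/200
  v_R = (−(31/50) + 239/200) / (2·(1/8)) = 23/10 m/s
check:
T_s = v_R/a_R = (23/10)/4 = 0.5750 s
robot in T_r: 2.3000·0.1200 = 0.2760 m
robot under decel: 2.3000²/(2·4.0000) = 0.6613 m
person approaches 2.0000·(0.1200+0.5750) = 1.3900 m
C+Z_d+Z_r = 0.1500+0.0500+0.0250 = 0.2250 m
sum ≈ 0.2760+0.6613+1.3900+0.2250 ≈ 2.5522 m = S ✓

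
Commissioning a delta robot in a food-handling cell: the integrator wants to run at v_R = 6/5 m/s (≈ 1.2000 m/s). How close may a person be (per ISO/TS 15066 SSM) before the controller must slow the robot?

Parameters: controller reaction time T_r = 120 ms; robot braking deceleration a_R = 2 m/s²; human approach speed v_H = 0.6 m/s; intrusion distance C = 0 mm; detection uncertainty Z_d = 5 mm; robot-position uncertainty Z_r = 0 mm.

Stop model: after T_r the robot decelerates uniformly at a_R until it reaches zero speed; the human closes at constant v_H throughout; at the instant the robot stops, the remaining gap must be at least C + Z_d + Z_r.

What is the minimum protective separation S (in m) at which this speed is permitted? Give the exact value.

braking lasts T_s = (6/5)/2 = 0.6000 s
robot in T_r: 1.2000·0.1200 = 0.1440 m
robot under decel: 1.2000²/(2·2.0000) = 0.3600 m
human closes 0.6000·0.7200 = 0.4320 m
C+Z_d+Z_r = 0.0000+0.0050+0.0000 = 0.0050 m
S_min ≈ 0.1440+0.3600+0.4320+0.0050  ⇒  S_min = 941/1000 m

S_min = 941/1000 m = 0.9410 m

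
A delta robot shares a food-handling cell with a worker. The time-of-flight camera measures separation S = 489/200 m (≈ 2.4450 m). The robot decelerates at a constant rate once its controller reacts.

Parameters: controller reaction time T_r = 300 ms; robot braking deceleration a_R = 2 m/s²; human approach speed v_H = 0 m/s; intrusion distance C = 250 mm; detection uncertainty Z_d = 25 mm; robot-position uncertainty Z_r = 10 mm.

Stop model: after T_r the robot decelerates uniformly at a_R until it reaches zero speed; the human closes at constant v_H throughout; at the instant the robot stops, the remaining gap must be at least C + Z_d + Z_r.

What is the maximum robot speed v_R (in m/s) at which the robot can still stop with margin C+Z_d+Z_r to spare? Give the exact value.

quadratic (1/4)·v² + (3/10)·v + (-54/25) = 0
  disc = (3/10)² − 4·(1/4)·(-54/25) = 9/4 ; √disc = 3/2
  v_R = (−(3/10) + 3/2) / (2·(1/4)) = 12/5 m/s
check:
T_s = v_R/a_R = (12/5)/2 = 1.2000 s
robot covers v_R·T_r = 2.4000·0.3000 = 0.7200 m before braking
robot covers 2.4000·1.2000 − ½·2.0000·1.2000² = 1.4400 m while stopping
human closes 0.0000·1.5000 = 0.0000 m
C+Z_d+Z_r = 0.2500+0.0250+0.0100 = 0.2850 m
sum ≈ 0.7200+1.4400+0.0000+0.2850 ≈ 2.4450 m = S ✓

v_R_max = 12/5 m/s = 2.4000 m/s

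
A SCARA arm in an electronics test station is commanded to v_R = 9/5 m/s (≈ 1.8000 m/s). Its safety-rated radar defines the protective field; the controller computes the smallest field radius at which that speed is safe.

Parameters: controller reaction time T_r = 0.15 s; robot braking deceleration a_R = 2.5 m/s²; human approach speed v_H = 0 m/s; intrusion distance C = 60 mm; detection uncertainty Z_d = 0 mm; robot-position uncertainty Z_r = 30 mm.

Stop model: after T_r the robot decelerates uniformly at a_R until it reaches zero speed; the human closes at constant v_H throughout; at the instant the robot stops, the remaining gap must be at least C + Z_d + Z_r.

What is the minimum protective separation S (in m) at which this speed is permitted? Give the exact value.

S_min = 126/125 m = 1.0080 m

braking lasts T_s = (9/5)/(5/2) = 0.7200 s
reaction-phase robot travel = 1.8000·0.1500 = 0.2700 m
robot under decel: 1.8000²/(2·2.5000) = 0.6480 m
human over T_r+T_s: 0.0000·(0.1500+0.7200) = 0.0000 m
C+Z_d+Z_r = 0.0600+0.0000+0.0300 = 0.0900 m
S_min ≈ 0.2700+0.6480+0.0000+0.0900  ⇒  S_min = 126/125 m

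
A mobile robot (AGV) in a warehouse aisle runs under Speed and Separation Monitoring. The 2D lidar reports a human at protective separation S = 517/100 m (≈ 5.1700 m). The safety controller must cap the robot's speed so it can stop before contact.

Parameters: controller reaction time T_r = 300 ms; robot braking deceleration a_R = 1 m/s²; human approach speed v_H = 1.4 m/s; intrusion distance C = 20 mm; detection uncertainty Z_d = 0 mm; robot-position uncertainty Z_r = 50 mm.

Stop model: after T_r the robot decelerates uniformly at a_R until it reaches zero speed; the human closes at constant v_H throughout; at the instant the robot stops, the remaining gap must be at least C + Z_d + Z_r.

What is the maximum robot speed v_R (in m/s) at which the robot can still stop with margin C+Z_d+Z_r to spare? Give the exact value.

v_R_max = 9/5 m/s = 1.8000 m/s

quadratic (1/2)·v² + (17/10)·v + (-117/25) = 0
  disc = (17/10)² − 4·(1/2)·(-117/25) = 49/4 ; √disc = 7/2
  v_R = (−(17/10) + 7/2) / (2·(1/2)) = 9/5 m/s
check:
T_s = v_R/a_R = (9/5)/1 = 1.8000 s
robot covers v_R·T_r = 1.8000·0.3000 = 0.5400 m before braking
robot under decel: 1.8000²/(2·1.0000) = 1.6200 m
human over T_r+T_s: 1.4000·(0.3000+1.8000) = 2.9400 m
residual clearance needed = 0.0200+0.0000+0.0500 = 0.0700 m
sum ≈ 0.5400+1.6200+2.9400+0.0700 ≈ 5.1700 m = S ✓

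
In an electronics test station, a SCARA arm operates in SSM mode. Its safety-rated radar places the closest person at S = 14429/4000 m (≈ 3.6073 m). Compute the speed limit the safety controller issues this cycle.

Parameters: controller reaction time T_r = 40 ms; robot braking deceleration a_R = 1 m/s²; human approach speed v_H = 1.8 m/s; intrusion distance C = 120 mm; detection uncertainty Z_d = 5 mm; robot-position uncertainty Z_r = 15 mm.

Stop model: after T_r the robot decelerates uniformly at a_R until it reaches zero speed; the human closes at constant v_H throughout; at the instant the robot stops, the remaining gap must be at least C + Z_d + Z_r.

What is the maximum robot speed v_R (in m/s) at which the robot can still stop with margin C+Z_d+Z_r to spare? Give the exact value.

at the boundary: (1/2)·v² + (46/25)·v + (-13581/4000) = 0
  disc = (46/25)² − 4·(1/2)·(-13581/4000) = 101761/10000 ; √disc = 319/100
  v_R = (−(46/25) + 319/100) / (2·(1/2)) = 27/20 m/s
check:
stop time T_s = (27/20)/1 = 1.3500 s
robot covers v_R·T_r = 1.3500·0.0400 = 0.0540 m before braking
braking distance = 1.3500²/(2·1.0000) = 0.9113 m
person approaches 1.8000·(0.0400+1.3500) = 2.5020 m
margins: 0.1200+0.0050+0.0150 = 0.1400 m
sum ≈ 0.0540+0.9113+2.5020+0.1400 ≈ 3.6073 m = S ✓

v_R_max = 27/20 m/s = 1.3500 m/s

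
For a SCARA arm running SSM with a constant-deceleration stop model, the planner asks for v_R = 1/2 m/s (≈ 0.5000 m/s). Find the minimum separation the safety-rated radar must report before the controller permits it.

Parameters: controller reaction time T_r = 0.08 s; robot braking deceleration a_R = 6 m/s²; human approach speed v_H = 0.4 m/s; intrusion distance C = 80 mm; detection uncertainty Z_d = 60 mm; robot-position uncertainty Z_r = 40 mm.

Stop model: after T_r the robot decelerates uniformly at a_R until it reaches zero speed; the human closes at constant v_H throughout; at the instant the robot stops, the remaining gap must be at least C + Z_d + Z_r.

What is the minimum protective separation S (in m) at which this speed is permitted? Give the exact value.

T_s = v_R/a_R = (1/2)/6 = 0.0833 s
robot covers v_R·T_r = 0.5000·0.0800 = 0.0400 m before braking
robot covers 0.5000·0.0833 − ½·6.0000·0.0833² = 0.0208 m while stopping
human over T_r+T_s: 0.4000·(0.0800+0.0833) = 0.0653 m
residual clearance needed = 0.0800+0.0600+0.0400 = 0.1800 m
S_min ≈ 0.0400+0.0208+0.0653+0.1800  ⇒  S_min = 1837/6000 m

S_min = 1837/6000 m = 0.3062 m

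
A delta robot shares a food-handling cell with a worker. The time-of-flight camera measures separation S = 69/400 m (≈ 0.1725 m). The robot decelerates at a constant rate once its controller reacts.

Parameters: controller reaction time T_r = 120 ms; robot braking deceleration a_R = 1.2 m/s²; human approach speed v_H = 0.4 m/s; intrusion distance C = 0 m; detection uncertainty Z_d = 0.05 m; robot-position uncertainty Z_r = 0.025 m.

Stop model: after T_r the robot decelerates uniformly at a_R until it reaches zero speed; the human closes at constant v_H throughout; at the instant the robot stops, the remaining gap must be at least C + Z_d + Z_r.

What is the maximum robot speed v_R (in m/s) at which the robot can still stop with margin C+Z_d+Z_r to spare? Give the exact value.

v_R_max = 1/10 m/s = 0.1000 m/s

collect terms ⇒ (5/12)·v_R² + (34/75)·v_R + (-99/2000) = 0
  disc = (34/75)² − 4·(5/12)·(-99/2000) = 25921/90000 ; √disc = 161/300
  v_R = (−(34/75) + 161/300) / (2·(5/12)) = 1/10 m/s
check:
T_s = v_R/a_R = (1/10)/(6/5) = 0.0833 s
robot in T_r: 0.1000·0.1200 = 0.0120 m
braking distance = 0.1000²/(2·1.2000) = 0.0042 m
person approaches 0.4000·(0.1200+0.0833) = 0.0813 m
C+Z_d+Z_r = 0.0000+0.0500+0.0250 = 0.0750 m
sum ≈ 0.0120+0.0042+0.0813+0.0750 ≈ 0.1725 m = S ✓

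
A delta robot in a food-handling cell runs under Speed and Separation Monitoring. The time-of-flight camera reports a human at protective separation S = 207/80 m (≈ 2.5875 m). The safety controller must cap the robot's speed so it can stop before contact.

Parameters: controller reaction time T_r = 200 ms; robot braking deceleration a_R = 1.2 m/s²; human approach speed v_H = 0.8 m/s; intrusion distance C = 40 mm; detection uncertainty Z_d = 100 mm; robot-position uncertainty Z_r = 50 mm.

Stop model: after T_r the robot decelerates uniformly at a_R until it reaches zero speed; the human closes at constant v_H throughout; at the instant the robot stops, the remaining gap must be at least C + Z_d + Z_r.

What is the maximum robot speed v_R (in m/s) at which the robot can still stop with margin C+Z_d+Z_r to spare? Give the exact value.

v_R_max = 3/2 m/s = 1.5000 m/s

quadratic (5/12)·v² + (13/15)·v + (-179/80) = 0
  disc = (13/15)² − 4·(5/12)·(-179/80) = 16129/3600 ; √disc = 127/60
  v_R = (−(13/15) + 127/60) / (2·(5/12)) = 3/2 m/s
check:
braking lasts T_s = (3/2)/(6/5) = 1.2500 s
robot covers v_R·T_r = 1.5000·0.2000 = 0.3000 m before braking
robot covers 1.5000·1.2500 − ½·1.2000·1.2500² = 0.9375 m while stopping
human over T_r+T_s: 0.8000·(0.2000+1.2500) = 1.1600 m
C+Z_d+Z_r = 0.0400+0.1000+0.0500 = 0.1900 m
sum ≈ 0.3000+0.9375+1.1600+0.1900 ≈ 2.5875 m = S ✓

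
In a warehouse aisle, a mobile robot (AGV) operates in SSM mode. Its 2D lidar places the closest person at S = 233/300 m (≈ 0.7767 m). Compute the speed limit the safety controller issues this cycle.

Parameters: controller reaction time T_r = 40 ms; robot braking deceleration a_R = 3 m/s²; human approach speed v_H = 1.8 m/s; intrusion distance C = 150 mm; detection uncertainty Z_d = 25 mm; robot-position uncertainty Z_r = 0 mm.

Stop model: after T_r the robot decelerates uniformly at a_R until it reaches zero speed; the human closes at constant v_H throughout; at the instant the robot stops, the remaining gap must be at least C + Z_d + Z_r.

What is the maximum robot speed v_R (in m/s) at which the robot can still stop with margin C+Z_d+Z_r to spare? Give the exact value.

v_R_max = 7/10 m/s = 0.7000 m/s

collect terms ⇒ (1/6)·v_R² + (16/25)·v_R + (-1589/3000) = 0
  disc = (16/25)² − 4·(1/6)·(-1589/3000) = 17161/22500 ; √disc = 131/150
  v_R = (−(16/25) + 131/150) / (2·(1/6)) = 7/10 m/s
check:
braking lasts T_s = (7/10)/3 = 0.2333 s
robot covers v_R·T_r = 0.7000·0.0400 = 0.0280 m before braking
braking distance = 0.7000²/(2·3.0000) = 0.0817 m
human closes 1.8000·0.2733 = 0.4920 m
residual clearance needed = 0.1500+0.0250+0.0000 = 0.1750 m
sum ≈ 0.0280+0.0817+0.4920+0.1750 ≈ 0.7767 m = S ✓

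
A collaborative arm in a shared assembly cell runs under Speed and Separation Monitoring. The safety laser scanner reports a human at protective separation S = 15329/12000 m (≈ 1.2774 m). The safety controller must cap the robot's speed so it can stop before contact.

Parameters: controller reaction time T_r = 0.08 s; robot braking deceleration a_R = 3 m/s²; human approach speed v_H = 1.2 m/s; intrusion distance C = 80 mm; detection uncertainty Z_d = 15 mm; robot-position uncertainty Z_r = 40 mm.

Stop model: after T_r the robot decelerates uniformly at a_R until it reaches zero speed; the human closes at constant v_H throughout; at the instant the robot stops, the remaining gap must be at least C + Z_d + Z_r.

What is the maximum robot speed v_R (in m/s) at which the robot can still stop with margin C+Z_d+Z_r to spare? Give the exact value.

at the boundary: (1/6)·v² + (12/25)·v + (-12557/12000) = 0
  disc = (12/25)² − 4·(1/6)·(-12557/12000) = 83521/90000 ; √disc = 289/300
  v_R = (−(12/25) + 289/300) / (2·(1/6)) = 29/20 m/s
check:
braking lasts T_s = (29/20)/3 = 0.4833 s
robot in T_r: 1.4500·0.0800 = 0.1160 m
braking distance = 1.4500²/(2·3.0000) = 0.3504 m
person approaches 1.2000·(0.0800+0.4833) = 0.6760 m
residual clearance needed = 0.0800+0.0150+0.0400 = 0.1350 m
sum ≈ 0.1160+0.3504+0.6760+0.1350 ≈ 1.2774 m = S ✓

v_R_max = 29/20 m/s = 1.4500 m/s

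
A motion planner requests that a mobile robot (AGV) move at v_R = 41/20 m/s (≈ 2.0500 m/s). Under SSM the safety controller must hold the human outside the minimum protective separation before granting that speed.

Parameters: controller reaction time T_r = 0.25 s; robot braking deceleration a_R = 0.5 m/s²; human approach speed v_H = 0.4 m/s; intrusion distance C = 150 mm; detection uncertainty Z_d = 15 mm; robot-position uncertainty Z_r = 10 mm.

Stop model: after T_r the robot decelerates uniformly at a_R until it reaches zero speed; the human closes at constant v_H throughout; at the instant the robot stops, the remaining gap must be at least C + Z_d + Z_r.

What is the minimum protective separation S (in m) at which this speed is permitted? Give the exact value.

stop time T_s = (41/20)/(1/2) = 4.1000 s
robot in T_r: 2.0500·0.2500 = 0.5125 m
robot under decel: 2.0500²/(2·0.5000) = 4.2025 m
person approaches 0.4000·(0.2500+4.1000) = 1.7400 m
margins: 0.1500+0.0150+0.0100 = 0.1750 m
S_min ≈ 0.5125+4.2025+1.7400+0.1750  ⇒  S_min = 663/100 m

S_min = 663/100 m = 6.6300 m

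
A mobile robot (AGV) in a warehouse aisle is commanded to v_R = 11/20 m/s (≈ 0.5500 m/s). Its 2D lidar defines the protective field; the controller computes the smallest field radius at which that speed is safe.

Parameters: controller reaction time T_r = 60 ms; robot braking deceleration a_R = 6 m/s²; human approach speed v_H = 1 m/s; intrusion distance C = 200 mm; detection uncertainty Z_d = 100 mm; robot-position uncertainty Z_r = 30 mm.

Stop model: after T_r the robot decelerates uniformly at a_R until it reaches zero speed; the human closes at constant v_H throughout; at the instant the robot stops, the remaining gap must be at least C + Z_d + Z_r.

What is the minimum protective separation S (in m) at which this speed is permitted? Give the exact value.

S_min = 4319/8000 m = 0.5399 m

braking lasts T_s = (11/20)/6 = 0.0917 s
robot covers v_R·T_r = 0.5500·0.0600 = 0.0330 m before braking
robot covers 0.5500·0.0917 − ½·6.0000·0.0917² = 0.0252 m while stopping
human over T_r+T_s: 1.0000·(0.0600+0.0917) = 0.1517 m
C+Z_d+Z_r = 0.2000+0.1000+0.0300 = 0.3300 m
S_min ≈ 0.0330+0.0252+0.1517+0.3300  ⇒  S_min = 4319/8000 m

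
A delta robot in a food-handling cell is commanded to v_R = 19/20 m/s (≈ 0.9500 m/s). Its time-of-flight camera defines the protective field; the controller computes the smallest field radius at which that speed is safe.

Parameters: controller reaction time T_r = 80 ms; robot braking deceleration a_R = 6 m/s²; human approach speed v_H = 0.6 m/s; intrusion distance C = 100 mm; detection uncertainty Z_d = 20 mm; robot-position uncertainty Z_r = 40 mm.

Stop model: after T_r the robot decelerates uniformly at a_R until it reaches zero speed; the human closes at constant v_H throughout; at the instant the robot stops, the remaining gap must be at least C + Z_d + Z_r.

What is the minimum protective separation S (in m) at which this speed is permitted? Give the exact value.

S_min = 10901/24000 m = 0.4542 m

braking lasts T_s = (19/20)/6 = 0.1583 s
robot covers v_R·T_r = 0.9500·0.0800 = 0.0760 m before braking
robot covers 0.9500·0.1583 − ½·6.0000·0.1583² = 0.0752 m while stopping
human closes 0.6000·0.2383 = 0.1430 m
margins: 0.1000+0.0200+0.0400 = 0.1600 m
S_min ≈ 0.0760+0.0752+0.1430+0.1600  ⇒  S_min = 10901/24000 m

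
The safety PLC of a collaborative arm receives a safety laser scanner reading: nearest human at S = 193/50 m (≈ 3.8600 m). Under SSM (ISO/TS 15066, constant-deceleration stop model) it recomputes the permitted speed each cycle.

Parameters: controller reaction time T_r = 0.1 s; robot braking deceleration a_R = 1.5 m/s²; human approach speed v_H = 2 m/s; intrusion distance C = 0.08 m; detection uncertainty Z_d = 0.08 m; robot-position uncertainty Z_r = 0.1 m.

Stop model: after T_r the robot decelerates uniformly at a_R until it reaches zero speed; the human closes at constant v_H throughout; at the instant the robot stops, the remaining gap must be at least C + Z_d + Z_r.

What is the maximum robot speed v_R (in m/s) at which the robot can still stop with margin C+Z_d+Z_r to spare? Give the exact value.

v_R_max = 17/10 m/s = 1.7000 m/s

collect terms ⇒ (1/3)·v_R² + (43/30)·v_R + (-17/5) = 0
  disc = (43/30)² − 4·(1/3)·(-17/5) = 5929/900 ; √disc = 77/30
  v_R = (−(43/30) + 77/30) / (2·(1/3)) = 17/10 m/s
check:
T_s = v_R/a_R = (17/10)/(3/2) = 1.1333 s
robot in T_r: 1.7000·0.1000 = 0.1700 m
robot under decel: 1.7000²/(2·1.5000) = 0.9633 m
human closes 2.0000·1.2333 = 2.4667 m
margins: 0.0800+0.0800+0.1000 = 0.2600 m
sum ≈ 0.1700+0.9633+2.4667+0.2600 ≈ 3.8600 m = S ✓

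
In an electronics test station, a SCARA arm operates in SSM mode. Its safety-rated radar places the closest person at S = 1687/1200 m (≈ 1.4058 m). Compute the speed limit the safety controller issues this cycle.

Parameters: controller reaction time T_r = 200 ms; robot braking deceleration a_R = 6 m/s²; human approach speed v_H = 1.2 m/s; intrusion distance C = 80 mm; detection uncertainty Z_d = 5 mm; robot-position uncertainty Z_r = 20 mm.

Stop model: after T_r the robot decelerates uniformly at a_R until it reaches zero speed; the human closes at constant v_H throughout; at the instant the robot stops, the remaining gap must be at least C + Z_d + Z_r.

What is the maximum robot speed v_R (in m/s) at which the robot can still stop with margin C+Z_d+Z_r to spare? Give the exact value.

quadratic (1/12)·v² + (2/5)·v + (-1273/1200) = 0
  disc = (2/5)² − 4·(1/12)·(-1273/1200) = 1849/3600 ; √disc = 43/60
  v_R = (−(2/5) + 43/60) / (2·(1/12)) = 19/10 m/s
check:
braking lasts T_s = (19/10)/6 = 0.3167 s
reaction-phase robot travel = 1.9000·0.2000 = 0.3800 m
robot under decel: 1.9000²/(2·6.0000) = 0.3008 m
person approaches 1.2000·(0.2000+0.3167) = 0.6200 m
margins: 0.0800+0.0050+0.0200 = 0.1050 m
sum ≈ 0.3800+0.3008+0.6200+0.1050 ≈ 1.4058 m = S ✓

v_R_max = 19/10 m/s = 1.9000 m/s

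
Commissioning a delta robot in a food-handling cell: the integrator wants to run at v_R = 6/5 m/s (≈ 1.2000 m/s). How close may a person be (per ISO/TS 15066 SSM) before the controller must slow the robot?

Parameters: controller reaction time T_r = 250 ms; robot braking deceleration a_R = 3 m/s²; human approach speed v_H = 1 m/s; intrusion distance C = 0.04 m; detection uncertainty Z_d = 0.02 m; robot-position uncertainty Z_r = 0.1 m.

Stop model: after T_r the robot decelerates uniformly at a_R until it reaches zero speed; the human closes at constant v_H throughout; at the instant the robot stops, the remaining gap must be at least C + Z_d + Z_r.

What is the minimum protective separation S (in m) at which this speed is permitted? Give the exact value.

S_min = 27/20 m = 1.3500 m

T_s = v_R/a_R = (6/5)/3 = 0.4000 s
reaction-phase robot travel = 1.2000·0.2500 = 0.3000 m
robot under decel: 1.2000²/(2·3.0000) = 0.2400 m
human closes 1.0000·0.6500 = 0.6500 m
margins: 0.0400+0.0200+0.1000 = 0.1600 m
S_min ≈ 0.3000+0.2400+0.6500+0.1600  ⇒  S_min = 27/20 m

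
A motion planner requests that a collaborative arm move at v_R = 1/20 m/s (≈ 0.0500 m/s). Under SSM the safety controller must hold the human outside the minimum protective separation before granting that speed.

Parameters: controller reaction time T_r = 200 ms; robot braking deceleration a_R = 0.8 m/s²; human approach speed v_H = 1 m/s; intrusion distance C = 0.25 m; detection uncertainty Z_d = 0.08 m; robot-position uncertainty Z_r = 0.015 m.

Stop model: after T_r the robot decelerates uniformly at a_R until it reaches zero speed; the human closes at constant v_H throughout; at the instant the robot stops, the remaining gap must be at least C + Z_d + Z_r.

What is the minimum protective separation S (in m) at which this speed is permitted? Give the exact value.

stop time T_s = (1/20)/(4/5) = 0.0625 s
reaction-phase robot travel = 0.0500·0.2000 = 0.0100 m
braking distance = 0.0500²/(2·0.8000) = 0.0016 m
person approaches 1.0000·(0.2000+0.0625) = 0.2625 m
residual clearance needed = 0.2500+0.0800+0.0150 = 0.3450 m
S_min ≈ 0.0100+0.0016+0.2625+0.3450  ⇒  S_min = 1981/3200 m

S_min = 1981/3200 m = 0.6191 m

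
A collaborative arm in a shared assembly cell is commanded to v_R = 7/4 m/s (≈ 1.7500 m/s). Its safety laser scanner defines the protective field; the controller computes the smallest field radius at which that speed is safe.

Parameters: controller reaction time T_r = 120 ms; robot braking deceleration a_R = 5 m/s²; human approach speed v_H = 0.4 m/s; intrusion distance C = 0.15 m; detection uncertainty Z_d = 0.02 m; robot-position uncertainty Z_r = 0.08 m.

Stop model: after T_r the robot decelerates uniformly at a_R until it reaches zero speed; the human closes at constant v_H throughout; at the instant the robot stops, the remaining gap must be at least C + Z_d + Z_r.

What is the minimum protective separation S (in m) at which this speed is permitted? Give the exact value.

braking lasts T_s = (7/4)/5 = 0.3500 s
robot in T_r: 1.7500·0.1200 = 0.2100 m
robot under decel: 1.7500²/(2·5.0000) = 0.3063 m
person approaches 0.4000·(0.1200+0.3500) = 0.1880 m
residual clearance needed = 0.1500+0.0200+0.0800 = 0.2500 m
S_min ≈ 0.2100+0.3063+0.1880+0.2500  ⇒  S_min = 3817/4000 m

S_min = 3817/4000 m = 0.9543 m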